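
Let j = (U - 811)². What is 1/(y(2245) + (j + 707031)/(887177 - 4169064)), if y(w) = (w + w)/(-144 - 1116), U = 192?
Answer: -59073966/230133065 ≈ -0.25669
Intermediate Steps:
y(w) = -w/630 (y(w) = (2*w)/(-1260) = (2*w)*(-1/1260) = -w/630)
j = 383161 (j = (192 - 811)² = (-619)² = 383161)
1/(y(2245) + (j + 707031)/(887177 - 4169064)) = 1/(-1/630*2245 + (383161 + 707031)/(887177 - 4169064)) = 1/(-449/126 + 1090192/(-3281887)) = 1/(-449/126 + 1090192*(-1/3281887)) = 1/(-449/126 - 1090192/3281887) = 1/(-230133065/59073966) = -59073966/230133065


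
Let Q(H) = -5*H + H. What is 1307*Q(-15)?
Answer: 78420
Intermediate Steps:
Q(H) = -4*H
1307*Q(-15) = 1307*(-4*(-15)) = 1307*60 = 78420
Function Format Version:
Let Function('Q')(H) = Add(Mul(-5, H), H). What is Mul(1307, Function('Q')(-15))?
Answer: 78420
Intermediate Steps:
Function('Q')(H) = Mul(-4, H)
Mul(1307, Function('Q')(-15)) = Mul(1307, Mul(-4, -15)) = Mul(1307, 60) = 78420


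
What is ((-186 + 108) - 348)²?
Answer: 181476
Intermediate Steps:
((-186 + 108) - 348)² = (-78 - 348)² = (-426)² = 181476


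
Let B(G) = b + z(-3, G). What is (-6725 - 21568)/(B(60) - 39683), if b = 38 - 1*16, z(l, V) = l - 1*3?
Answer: 28293/39667 ≈ 0.71326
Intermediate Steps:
z(l, V) = -3 + l (z(l, V) = l - 3 = -3 + l)
b = 22 (b = 38 - 16 = 22)
B(G) = 16 (B(G) = 22 + (-3 - 3) = 22 - 6 = 16)
(-6725 - 21568)/(B(60) - 39683) = (-6725 - 21568)/(16 - 39683) = -28293/(-39667) = -28293*(-1/39667) = 28293/39667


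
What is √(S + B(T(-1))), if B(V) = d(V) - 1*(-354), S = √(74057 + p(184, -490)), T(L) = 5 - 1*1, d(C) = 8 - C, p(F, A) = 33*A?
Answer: √(358 + √57887) ≈ 24.466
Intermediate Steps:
T(L) = 4 (T(L) = 5 - 1 = 4)
S = √57887 (S = √(74057 + 33*(-490)) = √(74057 - 16170) = √57887 ≈ 240.60)
B(V) = 362 - V (B(V) = (8 - V) - 1*(-354) = (8 - V) + 354 = 362 - V)
√(S + B(T(-1))) = √(√57887 + (362 - 1*4)) = √(√57887 + (362 - 4)) = √(√57887 + 358) = √(358 + √57887)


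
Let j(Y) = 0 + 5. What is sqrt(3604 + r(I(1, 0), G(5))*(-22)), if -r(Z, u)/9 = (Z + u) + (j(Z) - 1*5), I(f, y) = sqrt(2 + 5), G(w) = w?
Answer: sqrt(4594 + 198*sqrt(7)) ≈ 71.539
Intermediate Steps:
j(Y) = 5
I(f, y) = sqrt(7)
r(Z, u) = -9*Z - 9*u (r(Z, u) = -9*((Z + u) + (5 - 1*5)) = -9*((Z + u) + (5 - 5)) = -9*((Z + u) + 0) = -9*(Z + u) = -9*Z - 9*u)
sqrt(3604 + r(I(1, 0), G(5))*(-22)) = sqrt(3604 + (-9*sqrt(7) - 9*5)*(-22)) = sqrt(3604 + (-9*sqrt(7) - 45)*(-22)) = sqrt(3604 + (-45 - 9*sqrt(7))*(-22)) = sqrt(3604 + (990 + 198*sqrt(7))) = sqrt(4594 + 198*sqrt(7))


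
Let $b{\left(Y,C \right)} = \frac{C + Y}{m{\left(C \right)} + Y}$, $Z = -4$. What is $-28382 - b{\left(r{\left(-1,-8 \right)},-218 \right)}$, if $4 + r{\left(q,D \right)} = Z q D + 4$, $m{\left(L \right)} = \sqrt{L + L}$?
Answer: $- \frac{2072286}{73} - \frac{25 i \sqrt{109}}{73} \approx -28387.0 - 3.5754 i$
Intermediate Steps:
$m{\left(L \right)} = \sqrt{2} \sqrt{L}$ ($m{\left(L \right)} = \sqrt{2 L} = \sqrt{2} \sqrt{L}$)
$r{\left(q,D \right)} = - 4 D q$ ($r{\left(q,D \right)} = -4 + \left(- 4 q D + 4\right) = -4 - \left(-4 + 4 D q\right) = - 4 D q$)
$b{\left(Y,C \right)} = \frac{C + Y}{Y + \sqrt{2} \sqrt{C}}$ ($b{\left(Y,C \right)} = \frac{C + Y}{\sqrt{2} \sqrt{C} + Y} = \frac{C + Y}{Y + \sqrt{2} \sqrt{C}}$)
$-28382 - b{\left(r{\left(-1,-8 \right)},-218 \right)} = -28382 - \frac{-218 - \left(-32\right) \left(-1\right)}{\left(-4\right) \left(-8\right) \left(-1\right) + \sqrt{2} \sqrt{-218}} = -28382 - \frac{-218 - 32}{-32 + \sqrt{2} i \sqrt{218}} = -28382 - \frac{1}{-32 + 2 i \sqrt{109}} \left(-250\right) = -28382 - - \frac{250}{-32 + 2 i \sqrt{109}} = -28382 + \frac{250}{-32 + 2 i \sqrt{109}}$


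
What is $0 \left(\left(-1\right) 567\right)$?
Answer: $0$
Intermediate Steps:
$0 \left(\left(-1\right) 567\right) = 0 \left(-567\right) = 0$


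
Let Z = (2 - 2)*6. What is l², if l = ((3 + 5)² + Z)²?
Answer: 16777216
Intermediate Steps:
Z = 0 (Z = 0*6 = 0)
l = 4096 (l = ((3 + 5)² + 0)² = (8² + 0)² = (64 + 0)² = 64² = 4096)
l² = 4096² = 16777216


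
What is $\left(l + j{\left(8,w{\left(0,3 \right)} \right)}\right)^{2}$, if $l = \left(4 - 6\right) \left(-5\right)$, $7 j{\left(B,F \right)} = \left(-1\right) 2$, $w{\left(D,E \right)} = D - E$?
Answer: $\frac{4624}{49} \approx 94.367$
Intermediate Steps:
$j{\left(B,F \right)} = - \frac{2}{7}$ ($j{\left(B,F \right)} = \frac{\left(-1\right) 2}{7} = \frac{1}{7} \left(-2\right) = - \frac{2}{7}$)
$l = 10$ ($l = \left(4 - 6\right) \left(-5\right) = \left(-2\right) \left(-5\right) = 10$)
$\left(l + j{\left(8,w{\left(0,3 \right)} \right)}\right)^{2} = \left(10 - \frac{2}{7}\right)^{2} = \left(\frac{68}{7}\right)^{2} = \frac{4624}{49}$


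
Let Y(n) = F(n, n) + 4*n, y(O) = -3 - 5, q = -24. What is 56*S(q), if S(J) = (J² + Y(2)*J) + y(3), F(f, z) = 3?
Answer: 17024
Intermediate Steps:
y(O) = -8
Y(n) = 3 + 4*n
S(J) = -8 + J² + 11*J (S(J) = (J² + (3 + 4*2)*J) - 8 = (J² + (3 + 8)*J) - 8 = (J² + 11*J) - 8 = -8 + J² + 11*J)
56*S(q) = 56*(-8 + (-24)² + 11*(-24)) = 56*(-8 + 576 - 264) = 56*304 = 17024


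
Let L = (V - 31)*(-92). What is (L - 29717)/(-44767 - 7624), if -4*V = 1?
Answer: 26842/52391 ≈ 0.51234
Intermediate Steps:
V = -1/4 (V = -1/4*1 = -1/4 ≈ -0.25000)
L = 2875 (L = (-1/4 - 31)*(-92) = -125/4*(-92) = 2875)
(L - 29717)/(-44767 - 7624) = (2875 - 29717)/(-44767 - 7624) = -26842/(-52391) = -26842*(-1/52391) = 26842/52391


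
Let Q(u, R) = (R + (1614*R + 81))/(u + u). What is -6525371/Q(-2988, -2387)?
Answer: -9748904274/963731 ≈ -10116.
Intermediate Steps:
Q(u, R) = (81 + 1615*R)/(2*u) (Q(u, R) = (R + (81 + 1614*R))/((2*u)) = (81 + 1615*R)*(1/(2*u)) = (81 + 1615*R)/(2*u))
-6525371/Q(-2988, -2387) = -6525371*(-5976/(81 + 1615*(-2387))) = -6525371*(-5976/(81 - 3855005)) = -6525371/((1/2)*(-1/2988)*(-3854924)) = -6525371/963731/1494 = -6525371*1494/963731 = -9748904274/963731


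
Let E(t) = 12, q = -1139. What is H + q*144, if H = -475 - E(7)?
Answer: -164503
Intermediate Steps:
H = -487 (H = -475 - 1*12 = -475 - 12 = -487)
H + q*144 = -487 - 1139*144 = -487 - 164016 = -164503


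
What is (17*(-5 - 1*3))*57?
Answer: -7752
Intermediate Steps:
(17*(-5 - 1*3))*57 = (17*(-5 - 3))*57 = (17*(-8))*57 = -136*57 = -7752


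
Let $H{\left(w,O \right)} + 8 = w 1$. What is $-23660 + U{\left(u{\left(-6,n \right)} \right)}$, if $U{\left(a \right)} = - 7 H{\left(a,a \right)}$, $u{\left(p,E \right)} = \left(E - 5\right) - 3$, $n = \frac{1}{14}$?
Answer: $- \frac{47097}{2} \approx -23549.0$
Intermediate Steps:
$H{\left(w,O \right)} = -8 + w$ ($H{\left(w,O \right)} = -8 + w 1 = -8 + w$)
$n = \frac{1}{14} \approx 0.071429$
$u{\left(p,E \right)} = -8 + E$ ($u{\left(p,E \right)} = \left(-5 + E\right) - 3 = -8 + E$)
$U{\left(a \right)} = 56 - 7 a$ ($U{\left(a \right)} = - 7 \left(-8 + a\right) = 56 - 7 a$)
$-23660 + U{\left(u{\left(-6,n \right)} \right)} = -23660 + \left(56 - 7 \left(-8 + \frac{1}{14}\right)\right) = -23660 + \left(56 - - \frac{111}{2}\right) = -23660 + \left(56 + \frac{111}{2}\right) = -23660 + \frac{223}{2} = - \frac{47097}{2}$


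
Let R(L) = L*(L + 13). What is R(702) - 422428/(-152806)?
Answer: 38349169004/76403 ≈ 5.0193e+5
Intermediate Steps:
R(L) = L*(13 + L)
R(702) - 422428/(-152806) = 702*(13 + 702) - 422428/(-152806) = 702*715 - 422428*(-1)/152806 = 501930 - 1*(-211214/76403) = 501930 + 211214/76403 = 38349169004/76403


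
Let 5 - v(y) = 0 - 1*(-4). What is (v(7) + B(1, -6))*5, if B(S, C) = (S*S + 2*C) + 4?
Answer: -30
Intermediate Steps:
v(y) = 1 (v(y) = 5 - (0 - 1*(-4)) = 5 - (0 + 4) = 5 - 1*4 = 5 - 4 = 1)
B(S, C) = 4 + S**2 + 2*C (B(S, C) = (S**2 + 2*C) + 4 = 4 + S**2 + 2*C)
(v(7) + B(1, -6))*5 = (1 + (4 + 1**2 + 2*(-6)))*5 = (1 + (4 + 1 - 12))*5 = (1 - 7)*5 = -6*5 = -30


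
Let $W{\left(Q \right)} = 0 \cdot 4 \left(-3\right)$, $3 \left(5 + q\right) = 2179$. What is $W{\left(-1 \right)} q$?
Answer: $0$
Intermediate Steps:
$q = \frac{2164}{3}$ ($q = -5 + \frac{1}{3} \cdot 2179 = -5 + \frac{2179}{3} = \frac{2164}{3} \approx 721.33$)
$W{\left(Q \right)} = 0$ ($W{\left(Q \right)} = 0 \left(-3\right) = 0$)
$W{\left(-1 \right)} q = 0 \cdot \frac{2164}{3} = 0$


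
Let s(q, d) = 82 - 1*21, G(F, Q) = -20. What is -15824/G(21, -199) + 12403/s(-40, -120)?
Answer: 303331/305 ≈ 994.53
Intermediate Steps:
s(q, d) = 61 (s(q, d) = 82 - 21 = 61)
-15824/G(21, -199) + 12403/s(-40, -120) = -15824/(-20) + 12403/61 = -15824*(-1/20) + 12403*(1/61) = 3956/5 + 12403/61 = 303331/305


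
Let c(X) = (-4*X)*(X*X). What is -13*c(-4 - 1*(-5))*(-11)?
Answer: -572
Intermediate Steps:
c(X) = -4*X³ (c(X) = (-4*X)*X² = -4*X³)
-13*c(-4 - 1*(-5))*(-11) = -(-52)*(-4 - 1*(-5))³*(-11) = -(-52)*(-4 + 5)³*(-11) = -(-52)*1³*(-11) = -(-52)*(-11) = -13*(-4)*(-11) = 52*(-11) = -572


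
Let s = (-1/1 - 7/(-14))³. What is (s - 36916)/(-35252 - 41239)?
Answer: 98443/203976 ≈ 0.48262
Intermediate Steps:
s = -⅛ (s = (-1*1 - 7*(-1/14))³ = (-1 + ½)³ = (-½)³ = -⅛ ≈ -0.12500)
(s - 36916)/(-35252 - 41239) = (-⅛ - 36916)/(-35252 - 41239) = -295329/8/(-76491) = -295329/8*(-1/76491) = 98443/203976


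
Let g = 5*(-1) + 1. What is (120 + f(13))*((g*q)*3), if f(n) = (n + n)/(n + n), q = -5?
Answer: 7260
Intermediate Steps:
g = -4 (g = -5 + 1 = -4)
f(n) = 1 (f(n) = (2*n)/((2*n)) = (2*n)*(1/(2*n)) = 1)
(120 + f(13))*((g*q)*3) = (120 + 1)*(-4*(-5)*3) = 121*(20*3) = 121*60 = 7260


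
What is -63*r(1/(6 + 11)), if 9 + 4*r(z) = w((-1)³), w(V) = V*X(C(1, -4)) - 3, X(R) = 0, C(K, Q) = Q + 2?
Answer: 189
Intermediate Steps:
C(K, Q) = 2 + Q
w(V) = -3 (w(V) = V*0 - 3 = 0 - 3 = -3)
r(z) = -3 (r(z) = -9/4 + (¼)*(-3) = -9/4 - ¾ = -3)
-63*r(1/(6 + 11)) = -63*(-3) = 189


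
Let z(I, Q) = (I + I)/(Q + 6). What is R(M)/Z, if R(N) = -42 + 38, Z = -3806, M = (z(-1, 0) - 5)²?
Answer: 2/1903 ≈ 0.0010510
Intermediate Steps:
z(I, Q) = 2*I/(6 + Q) (z(I, Q) = (2*I)/(6 + Q) = 2*I/(6 + Q))
M = 256/9 (M = (2*(-1)/(6 + 0) - 5)² = (2*(-1)/6 - 5)² = (2*(-1)*(⅙) - 5)² = (-⅓ - 5)² = (-16/3)² = 256/9 ≈ 28.444)
R(N) = -4
R(M)/Z = -4/(-3806) = -4*(-1/3806) = 2/1903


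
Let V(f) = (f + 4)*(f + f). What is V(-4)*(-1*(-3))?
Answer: 0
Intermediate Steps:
V(f) = 2*f*(4 + f) (V(f) = (4 + f)*(2*f) = 2*f*(4 + f))
V(-4)*(-1*(-3)) = (2*(-4)*(4 - 4))*(-1*(-3)) = (2*(-4)*0)*3 = 0*3 = 0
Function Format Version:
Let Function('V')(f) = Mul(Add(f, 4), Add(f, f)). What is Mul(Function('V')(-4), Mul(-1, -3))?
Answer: 0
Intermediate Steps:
Function('V')(f) = Mul(2, f, Add(4, f)) (Function('V')(f) = Mul(Add(4, f), Mul(2, f)) = Mul(2, f, Add(4, f)))
Mul(Function('V')(-4), Mul(-1, -3)) = Mul(Mul(2, -4, Add(4, -4)), Mul(-1, -3)) = Mul(Mul(2, -4, 0), 3) = Mul(0, 3) = 0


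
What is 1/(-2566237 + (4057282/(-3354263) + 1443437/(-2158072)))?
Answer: -7238741060936/18576338741567220067 ≈ -3.8968e-7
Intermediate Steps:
1/(-2566237 + (4057282/(-3354263) + 1443437/(-2158072))) = 1/(-2566237 + (4057282*(-1/3354263) + 1443437*(-1/2158072))) = 1/(-2566237 + (-4057282/3354263 - 1443437/2158072)) = 1/(-2566237 - 13597574002235/7238741060936) = 1/(-18576338741567220067/7238741060936) = -7238741060936/18576338741567220067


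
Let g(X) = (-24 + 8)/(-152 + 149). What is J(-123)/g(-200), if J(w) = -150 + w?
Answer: -819/16 ≈ -51.188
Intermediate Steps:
g(X) = 16/3 (g(X) = -16/(-3) = -16*(-⅓) = 16/3)
J(-123)/g(-200) = (-150 - 123)/(16/3) = -273*3/16 = -819/16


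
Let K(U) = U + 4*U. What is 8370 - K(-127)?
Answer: 9005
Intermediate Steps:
K(U) = 5*U
8370 - K(-127) = 8370 - 5*(-127) = 8370 - 1*(-635) = 8370 + 635 = 9005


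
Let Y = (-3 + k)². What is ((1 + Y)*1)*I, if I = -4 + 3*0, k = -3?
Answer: -148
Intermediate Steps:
Y = 36 (Y = (-3 - 3)² = (-6)² = 36)
I = -4 (I = -4 + 0 = -4)
((1 + Y)*1)*I = ((1 + 36)*1)*(-4) = (37*1)*(-4) = 37*(-4) = -148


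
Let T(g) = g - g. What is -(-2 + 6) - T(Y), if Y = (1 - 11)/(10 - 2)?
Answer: -4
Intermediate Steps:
Y = -5/4 (Y = -10/8 = -10*⅛ = -5/4 ≈ -1.2500)
T(g) = 0
-(-2 + 6) - T(Y) = -(-2 + 6) - 1*0 = -1*4 + 0 = -4 + 0 = -4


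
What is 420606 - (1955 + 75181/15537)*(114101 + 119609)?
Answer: -7109938283938/15537 ≈ -4.5761e+8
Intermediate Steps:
420606 - (1955 + 75181/15537)*(114101 + 119609) = 420606 - (1955 + 75181*(1/15537))*233710 = 420606 - (1955 + 75181/15537)*233710 = 420606 - 30450016*233710/15537 = 420606 - 1*7116473239360/15537 = 420606 - 7116473239360/15537 = -7109938283938/15537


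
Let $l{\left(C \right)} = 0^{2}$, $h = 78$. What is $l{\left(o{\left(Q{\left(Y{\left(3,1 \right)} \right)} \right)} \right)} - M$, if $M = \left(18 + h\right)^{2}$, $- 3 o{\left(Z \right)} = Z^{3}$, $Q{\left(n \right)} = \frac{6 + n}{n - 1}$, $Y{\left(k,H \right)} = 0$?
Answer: $-9216$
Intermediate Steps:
$Q{\left(n \right)} = \frac{6 + n}{-1 + n}$
$o{\left(Z \right)} = - \frac{Z^{3}}{3}$
$M = 9216$ ($M = \left(18 + 78\right)^{2} = 96^{2} = 9216$)
$l{\left(C \right)} = 0$
$l{\left(o{\left(Q{\left(Y{\left(3,1 \right)} \right)} \right)} \right)} - M = 0 - 9216 = -9216$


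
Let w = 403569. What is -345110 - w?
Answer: -748679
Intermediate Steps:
-345110 - w = -345110 - 1*403569 = -345110 - 403569 = -748679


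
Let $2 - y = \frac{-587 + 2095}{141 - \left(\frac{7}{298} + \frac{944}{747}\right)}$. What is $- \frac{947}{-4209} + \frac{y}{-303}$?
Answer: $\frac{38602436527}{151968673835} \approx 0.25402$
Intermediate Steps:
$y = - \frac{9430622}{1072445}$ ($y = 2 - \frac{-587 + 2095}{141 - \left(\frac{7}{298} + \frac{944}{747}\right)} = 2 - \frac{1508}{141 - \frac{286541}{222606}} = 2 - \frac{1508}{\frac{31100905}{222606}} = 2 - 1508 \cdot \frac{222606}{31100905} = 2 - \frac{11575512}{1072445} = - \frac{9430622}{1072445} \approx -8.7936$)
$- \frac{947}{-4209} + \frac{y}{-303} = - \frac{947}{-4209} - \frac{9430622}{1072445 \left(-303\right)} = \left(-947\right) \left(- \frac{1}{4209}\right) - - \frac{9430622}{324950835} = \frac{947}{4209} + \frac{9430622}{324950835} = \frac{38602436527}{151968673835}$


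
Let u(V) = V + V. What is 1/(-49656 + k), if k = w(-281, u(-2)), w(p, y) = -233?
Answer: -1/49889 ≈ -2.0045e-5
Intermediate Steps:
u(V) = 2*V
k = -233
1/(-49656 + k) = 1/(-49656 - 233) = 1/(-49889) = -1/49889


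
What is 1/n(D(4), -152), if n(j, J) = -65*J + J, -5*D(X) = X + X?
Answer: 1/9728 ≈ 0.00010280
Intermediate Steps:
D(X) = -2*X/5 (D(X) = -(X + X)/5 = -2*X/5)
n(j, J) = -64*J
1/n(D(4), -152) = 1/(-64*(-152)) = 1/9728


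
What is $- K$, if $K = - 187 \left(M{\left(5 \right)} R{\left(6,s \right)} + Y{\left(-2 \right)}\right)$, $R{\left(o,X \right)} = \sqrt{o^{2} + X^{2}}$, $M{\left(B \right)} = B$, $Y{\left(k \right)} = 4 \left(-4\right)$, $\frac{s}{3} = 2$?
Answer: $-2992 + 5610 \sqrt{2} \approx 4941.7$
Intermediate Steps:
$s = 6$ ($s = 3 \cdot 2 = 6$)
$Y{\left(k \right)} = -16$
$R{\left(o,X \right)} = \sqrt{X^{2} + o^{2}}$
$K = 2992 - 5610 \sqrt{2}$ ($K = - 187 \left(5 \sqrt{6^{2} + 6^{2}} - 16\right) = - 187 \left(5 \sqrt{36 + 36} - 16\right) = - 187 \left(5 \sqrt{72} - 16\right) = - 187 \left(5 \cdot 6 \sqrt{2} - 16\right) = - 187 \left(30 \sqrt{2} - 16\right) = - 187 \left(-16 + 30 \sqrt{2}\right) = 2992 - 5610 \sqrt{2} \approx -4941.7$)
$- K = - (2992 - 5610 \sqrt{2}) = -2992 + 5610 \sqrt{2}$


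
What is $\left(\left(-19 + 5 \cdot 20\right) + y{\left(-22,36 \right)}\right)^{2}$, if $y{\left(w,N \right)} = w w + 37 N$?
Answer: $3598609$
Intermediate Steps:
$y{\left(w,N \right)} = w^{2} + 37 N$
$\left(\left(-19 + 5 \cdot 20\right) + y{\left(-22,36 \right)}\right)^{2} = \left(\left(-19 + 5 \cdot 20\right) + \left(\left(-22\right)^{2} + 37 \cdot 36\right)\right)^{2} = \left(\left(-19 + 100\right) + \left(484 + 1332\right)\right)^{2} = \left(81 + 1816\right)^{2} = 1897^{2} = 3598609$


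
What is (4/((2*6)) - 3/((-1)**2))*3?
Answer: -8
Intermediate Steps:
(4/((2*6)) - 3/((-1)**2))*3 = (4/12 - 3/1)*3 = (4*(1/12) - 3*1)*3 = (1/3 - 3)*3 = -8/3*3 = -8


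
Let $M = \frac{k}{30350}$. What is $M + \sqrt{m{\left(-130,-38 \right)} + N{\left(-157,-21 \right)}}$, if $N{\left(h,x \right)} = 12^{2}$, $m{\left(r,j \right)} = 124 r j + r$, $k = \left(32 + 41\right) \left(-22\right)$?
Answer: $- \frac{803}{15175} + \sqrt{612574} \approx 782.62$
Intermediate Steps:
$k = -1606$ ($k = 73 \left(-22\right) = -1606$)
$m{\left(r,j \right)} = r + 124 j r$ ($m{\left(r,j \right)} = 124 j r + r = r + 124 j r$)
$N{\left(h,x \right)} = 144$
$M = - \frac{803}{15175}$ ($M = - \frac{1606}{30350} = \left(-1606\right) \frac{1}{30350} = - \frac{803}{15175} \approx -0.052916$)
$M + \sqrt{m{\left(-130,-38 \right)} + N{\left(-157,-21 \right)}} = - \frac{803}{15175} + \sqrt{- 130 \left(1 + 124 \left(-38\right)\right) + 144} = - \frac{803}{15175} + \sqrt{- 130 \left(1 - 4712\right) + 144} = - \frac{803}{15175} + \sqrt{\left(-130\right) \left(-4711\right) + 144} = - \frac{803}{15175} + \sqrt{612430 + 144} = - \frac{803}{15175} + \sqrt{612574}$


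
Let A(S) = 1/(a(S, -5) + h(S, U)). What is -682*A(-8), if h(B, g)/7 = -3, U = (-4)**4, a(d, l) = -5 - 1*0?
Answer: 341/13 ≈ 26.231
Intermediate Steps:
a(d, l) = -5 (a(d, l) = -5 + 0 = -5)
U = 256
h(B, g) = -21 (h(B, g) = 7*(-3) = -21)
A(S) = -1/26 (A(S) = 1/(-5 - 21) = 1/(-26) = -1/26)
-682*A(-8) = -682*(-1/26) = 341/13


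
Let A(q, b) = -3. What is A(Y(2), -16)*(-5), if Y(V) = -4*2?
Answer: 15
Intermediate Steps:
Y(V) = -8
A(Y(2), -16)*(-5) = -3*(-5) = 15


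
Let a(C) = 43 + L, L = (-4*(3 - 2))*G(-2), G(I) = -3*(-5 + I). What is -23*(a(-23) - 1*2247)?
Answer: 52624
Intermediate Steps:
G(I) = 15 - 3*I
L = -84 (L = (-4*(3 - 2))*(15 - 3*(-2)) = (-4*1)*(15 + 6) = -4*21 = -84)
a(C) = -41 (a(C) = 43 - 84 = -41)
-23*(a(-23) - 1*2247) = -23*(-41 - 1*2247) = -23*(-41 - 2247) = -23*(-2288) = 52624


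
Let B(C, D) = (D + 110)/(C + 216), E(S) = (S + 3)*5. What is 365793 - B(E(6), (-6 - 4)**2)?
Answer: 31823921/87 ≈ 3.6579e+5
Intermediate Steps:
E(S) = 15 + 5*S (E(S) = (3 + S)*5 = 15 + 5*S)
B(C, D) = (110 + D)/(216 + C)
365793 - B(E(6), (-6 - 4)**2) = 365793 - (110 + (-6 - 4)**2)/(216 + (15 + 5*6)) = 365793 - (110 + (-10)**2)/(216 + (15 + 30)) = 365793 - (110 + 100)/(216 + 45) = 365793 - 210/261 = 365793 - 1*70/87 = 365793 - 70/87 = 31823921/87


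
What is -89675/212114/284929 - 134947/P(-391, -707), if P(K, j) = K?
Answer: 8155849818462057/23631035093246 ≈ 345.13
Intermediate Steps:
-89675/212114/284929 - 134947/P(-391, -707) = -89675/212114/284929 - 134947/(-391) = -89675*1/212114*(1/284929) - 134947*(-1/391) = -89675/212114*1/284929 + 134947/391 = -89675/60437429906 + 134947/391 = 8155849818462057/23631035093246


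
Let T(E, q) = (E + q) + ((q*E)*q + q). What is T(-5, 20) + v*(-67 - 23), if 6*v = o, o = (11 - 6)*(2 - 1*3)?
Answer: -1890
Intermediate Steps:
o = -5 (o = 5*(2 - 3) = 5*(-1) = -5)
v = -5/6 (v = (1/6)*(-5) = -5/6 ≈ -0.83333)
T(E, q) = E + 2*q + E*q**2 (T(E, q) = (E + q) + ((E*q)*q + q) = (E + q) + (E*q**2 + q) = (E + q) + (q + E*q**2) = E + 2*q + E*q**2)
T(-5, 20) + v*(-67 - 23) = (-5 + 2*20 - 5*20**2) - 5*(-67 - 23)/6 = (-5 + 40 - 5*400) - 5/6*(-90) = (-5 + 40 - 2000) + 75 = -1965 + 75 = -1890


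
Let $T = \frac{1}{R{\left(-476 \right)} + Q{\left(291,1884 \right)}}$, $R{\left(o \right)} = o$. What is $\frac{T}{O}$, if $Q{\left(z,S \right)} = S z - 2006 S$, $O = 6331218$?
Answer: $- \frac{1}{20459558890848} \approx -4.8877 \cdot 10^{-14}$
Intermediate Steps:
$Q{\left(z,S \right)} = - 2006 S + S z$
$T = - \frac{1}{3231536}$ ($T = \frac{1}{-476 + 1884 \left(-2006 + 291\right)} = \frac{1}{-476 + 1884 \left(-1715\right)} = \frac{1}{-476 - 3231060} = \frac{1}{-3231536} = - \frac{1}{3231536} \approx -3.0945 \cdot 10^{-7}$)
$\frac{T}{O} = - \frac{1}{3231536 \cdot 6331218} = \left(- \frac{1}{3231536}\right) \frac{1}{6331218} = - \frac{1}{20459558890848}$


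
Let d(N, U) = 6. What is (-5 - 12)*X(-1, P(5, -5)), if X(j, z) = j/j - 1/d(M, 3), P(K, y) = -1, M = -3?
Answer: -85/6 ≈ -14.167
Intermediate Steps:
X(j, z) = ⅚ (X(j, z) = j/j - 1/6 = 1 - 1*⅙ = 1 - ⅙ = ⅚)
(-5 - 12)*X(-1, P(5, -5)) = (-5 - 12)*(⅚) = -17*⅚ = -85/6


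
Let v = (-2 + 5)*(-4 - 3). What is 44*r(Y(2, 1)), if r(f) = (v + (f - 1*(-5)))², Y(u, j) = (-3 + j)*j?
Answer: 14256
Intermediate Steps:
v = -21 (v = 3*(-7) = -21)
Y(u, j) = j*(-3 + j)
r(f) = (-16 + f)² (r(f) = (-21 + (f - 1*(-5)))² = (-21 + (f + 5))² = (-21 + (5 + f))² = (-16 + f)²)
44*r(Y(2, 1)) = 44*(-16 + 1*(-3 + 1))² = 44*(-16 + 1*(-2))² = 44*(-16 - 2)² = 44*(-18)² = 44*324 = 14256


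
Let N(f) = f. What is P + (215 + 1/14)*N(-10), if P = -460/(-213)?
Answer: -3203495/1491 ≈ -2148.6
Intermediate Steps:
P = 460/213 (P = -460*(-1/213) = 460/213 ≈ 2.1596)
P + (215 + 1/14)*N(-10) = 460/213 + (215 + 1/14)*(-10) = 460/213 + (3011/14)*(-10) = 460/213 - 15055/7 = -3203495/1491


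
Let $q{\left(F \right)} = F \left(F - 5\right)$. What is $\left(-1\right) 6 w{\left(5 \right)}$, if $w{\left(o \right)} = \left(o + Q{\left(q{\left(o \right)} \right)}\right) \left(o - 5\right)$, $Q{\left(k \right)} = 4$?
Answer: $0$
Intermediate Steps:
$q{\left(F \right)} = F \left(-5 + F\right)$
$w{\left(o \right)} = \left(-5 + o\right) \left(4 + o\right)$ ($w{\left(o \right)} = \left(o + 4\right) \left(o - 5\right) = \left(4 + o\right) \left(-5 + o\right) = \left(-5 + o\right) \left(4 + o\right)$)
$\left(-1\right) 6 w{\left(5 \right)} = \left(-1\right) 6 \left(-20 + 5^{2} - 5\right) = - 6 \left(-20 + 25 - 5\right) = \left(-6\right) 0 = 0$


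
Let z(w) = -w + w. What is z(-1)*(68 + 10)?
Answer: 0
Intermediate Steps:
z(w) = 0
z(-1)*(68 + 10) = 0*(68 + 10) = 0*78 = 0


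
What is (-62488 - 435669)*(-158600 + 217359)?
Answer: -29271207163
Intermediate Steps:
(-62488 - 435669)*(-158600 + 217359) = -498157*58759 = -29271207163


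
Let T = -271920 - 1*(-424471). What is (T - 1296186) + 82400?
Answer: -1061235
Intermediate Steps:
T = 152551 (T = -271920 + 424471 = 152551)
(T - 1296186) + 82400 = (152551 - 1296186) + 82400 = -1143635 + 82400 = -1061235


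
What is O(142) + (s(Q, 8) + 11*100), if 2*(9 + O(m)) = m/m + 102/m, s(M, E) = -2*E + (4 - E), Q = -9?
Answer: 76102/71 ≈ 1071.9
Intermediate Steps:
s(M, E) = 4 - 3*E
O(m) = -17/2 + 51/m (O(m) = -9 + (m/m + 102/m)/2 = -9 + (1 + 102/m)/2 = -9 + (1/2 + 51/m) = -17/2 + 51/m)
O(142) + (s(Q, 8) + 11*100) = (-17/2 + 51/142) + ((4 - 3*8) + 11*100) = (-17/2 + 51*(1/142)) + ((4 - 24) + 1100) = (-17/2 + 51/142) + (-20 + 1100) = -578/71 + 1080 = 76102/71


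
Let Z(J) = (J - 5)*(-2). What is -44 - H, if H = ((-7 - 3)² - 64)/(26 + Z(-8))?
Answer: -581/13 ≈ -44.692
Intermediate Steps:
Z(J) = 10 - 2*J (Z(J) = (-5 + J)*(-2) = 10 - 2*J)
H = 9/13 (H = ((-7 - 3)² - 64)/(26 + (10 - 2*(-8))) = ((-10)² - 64)/(26 + (10 + 16)) = (100 - 64)/(26 + 26) = 36/52 = 36*(1/52) = 9/13 ≈ 0.69231)
-44 - H = -44 - 1*9/13 = -44 - 9/13 = -581/13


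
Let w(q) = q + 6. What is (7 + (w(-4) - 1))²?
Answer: 64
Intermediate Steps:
w(q) = 6 + q
(7 + (w(-4) - 1))² = (7 + ((6 - 4) - 1))² = (7 + (2 - 1))² = (7 + 1)² = 8² = 64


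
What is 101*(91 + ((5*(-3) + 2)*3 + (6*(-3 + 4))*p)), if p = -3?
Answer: 3434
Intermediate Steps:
101*(91 + ((5*(-3) + 2)*3 + (6*(-3 + 4))*p)) = 101*(91 + ((5*(-3) + 2)*3 + (6*(-3 + 4))*(-3))) = 101*(91 + ((-15 + 2)*3 + (6*1)*(-3))) = 101*(91 + (-13*3 + 6*(-3))) = 101*(91 + (-39 - 18)) = 101*(91 - 57) = 101*34 = 3434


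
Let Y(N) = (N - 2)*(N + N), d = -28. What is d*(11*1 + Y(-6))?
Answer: -2996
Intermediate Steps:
Y(N) = 2*N*(-2 + N) (Y(N) = (-2 + N)*(2*N) = 2*N*(-2 + N))
d*(11*1 + Y(-6)) = -28*(11*1 + 2*(-6)*(-2 - 6)) = -28*(11 + 2*(-6)*(-8)) = -28*(11 + 96) = -28*107 = -2996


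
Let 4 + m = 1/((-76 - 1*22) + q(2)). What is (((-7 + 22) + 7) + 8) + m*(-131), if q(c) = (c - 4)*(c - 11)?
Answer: 44451/80 ≈ 555.64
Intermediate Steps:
q(c) = (-11 + c)*(-4 + c) (q(c) = (-4 + c)*(-11 + c) = (-11 + c)*(-4 + c))
m = -321/80 (m = -4 + 1/((-76 - 1*22) + (44 + 2² - 15*2)) = -4 + 1/((-76 - 22) + (44 + 4 - 30)) = -4 + 1/(-98 + 18) = -4 + 1/(-80) = -4 - 1/80 = -321/80 ≈ -4.0125)
(((-7 + 22) + 7) + 8) + m*(-131) = (((-7 + 22) + 7) + 8) - 321/80*(-131) = ((15 + 7) + 8) + 42051/80 = (22 + 8) + 42051/80 = 30 + 42051/80 = 44451/80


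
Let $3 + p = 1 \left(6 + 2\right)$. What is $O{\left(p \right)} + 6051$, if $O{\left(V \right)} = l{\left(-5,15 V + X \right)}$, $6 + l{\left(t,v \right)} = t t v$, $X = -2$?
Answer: $7870$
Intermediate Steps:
$p = 5$ ($p = -3 + 1 \left(6 + 2\right) = -3 + 1 \cdot 8 = -3 + 8 = 5$)
$l{\left(t,v \right)} = -6 + v t^{2}$ ($l{\left(t,v \right)} = -6 + t t v = -6 + t^{2} v = -6 + v t^{2}$)
$O{\left(V \right)} = -56 + 375 V$ ($O{\left(V \right)} = -6 + \left(15 V - 2\right) \left(-5\right)^{2} = -6 + \left(-2 + 15 V\right) 25 = -6 + \left(-50 + 375 V\right) = -56 + 375 V$)
$O{\left(p \right)} + 6051 = \left(-56 + 375 \cdot 5\right) + 6051 = \left(-56 + 1875\right) + 6051 = 1819 + 6051 = 7870$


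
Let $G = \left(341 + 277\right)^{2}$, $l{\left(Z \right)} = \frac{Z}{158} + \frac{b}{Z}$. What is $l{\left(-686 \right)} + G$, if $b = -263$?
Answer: $\frac{20697774735}{54194} \approx 3.8192 \cdot 10^{5}$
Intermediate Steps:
$l{\left(Z \right)} = - \frac{263}{Z} + \frac{Z}{158}$ ($l{\left(Z \right)} = \frac{Z}{158} - \frac{263}{Z} = - \frac{263}{Z} + \frac{Z}{158}$)
$G = 381924$ ($G = 618^{2} = 381924$)
$l{\left(-686 \right)} + G = \left(- \frac{263}{-686} + \frac{1}{158} \left(-686\right)\right) + 381924 = \left(\left(-263\right) \left(- \frac{1}{686}\right) - \frac{343}{79}\right) + 381924 = \left(\frac{263}{686} - \frac{343}{79}\right) + 381924 = - \frac{214521}{54194} + 381924 = \frac{20697774735}{54194}$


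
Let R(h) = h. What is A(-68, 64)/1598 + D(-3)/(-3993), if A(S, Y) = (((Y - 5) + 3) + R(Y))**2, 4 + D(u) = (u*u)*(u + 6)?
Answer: 31678057/3190407 ≈ 9.9292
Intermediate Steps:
D(u) = -4 + u**2*(6 + u) (D(u) = -4 + (u*u)*(u + 6) = -4 + u**2*(6 + u))
A(S, Y) = (-2 + 2*Y)**2 (A(S, Y) = (((Y - 5) + 3) + Y)**2 = (((-5 + Y) + 3) + Y)**2 = ((-2 + Y) + Y)**2 = (-2 + 2*Y)**2)
A(-68, 64)/1598 + D(-3)/(-3993) = (4*(-1 + 64)**2)/1598 + (-4 + (-3)**3 + 6*(-3)**2)/(-3993) = (4*63**2)*(1/1598) + (-4 - 27 + 6*9)*(-1/3993) = (4*3969)*(1/1598) + (-4 - 27 + 54)*(-1/3993) = 15876*(1/1598) + 23*(-1/3993) = 7938/799 - 23/3993 = 31678057/3190407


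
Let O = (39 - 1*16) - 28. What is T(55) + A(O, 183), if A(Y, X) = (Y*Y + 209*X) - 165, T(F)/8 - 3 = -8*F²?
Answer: -155469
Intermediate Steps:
T(F) = 24 - 64*F² (T(F) = 24 + 8*(-8*F²) = 24 - 64*F²)
O = -5 (O = (39 - 16) - 28 = 23 - 28 = -5)
A(Y, X) = -165 + Y² + 209*X (A(Y, X) = (Y² + 209*X) - 165 = -165 + Y² + 209*X)
T(55) + A(O, 183) = (24 - 64*55²) + (-165 + (-5)² + 209*183) = (24 - 64*3025) + (-165 + 25 + 38247) = (24 - 193600) + 38107 = -193576 + 38107 = -155469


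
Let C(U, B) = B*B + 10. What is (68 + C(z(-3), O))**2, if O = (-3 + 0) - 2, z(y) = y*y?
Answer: 10609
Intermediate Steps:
z(y) = y**2
O = -5 (O = -3 - 2 = -5)
C(U, B) = 10 + B**2 (C(U, B) = B**2 + 10 = 10 + B**2)
(68 + C(z(-3), O))**2 = (68 + (10 + (-5)**2))**2 = (68 + (10 + 25))**2 = (68 + 35)**2 = 103**2 = 10609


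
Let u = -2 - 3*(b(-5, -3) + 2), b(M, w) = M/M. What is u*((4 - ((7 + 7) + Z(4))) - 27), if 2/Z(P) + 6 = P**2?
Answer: 2046/5 ≈ 409.20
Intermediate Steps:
b(M, w) = 1
Z(P) = 2/(-6 + P**2)
u = -11 (u = -2 - 3*(1 + 2) = -2 - 3*3 = -2 - 1*9 = -2 - 9 = -11)
u*((4 - ((7 + 7) + Z(4))) - 27) = -11*((4 - ((7 + 7) + 2/(-6 + 4**2))) - 27) = -11*((4 - (14 + 2/(-6 + 16))) - 27) = -11*((4 - (14 + 2/10)) - 27) = -11*((4 - (14 + 2*(1/10))) - 27) = -11*((4 - (14 + 1/5)) - 27) = -11*((4 - 1*71/5) - 27) = -11*((4 - 71/5) - 27) = -11*(-51/5 - 27) = -11*(-186/5) = 2046/5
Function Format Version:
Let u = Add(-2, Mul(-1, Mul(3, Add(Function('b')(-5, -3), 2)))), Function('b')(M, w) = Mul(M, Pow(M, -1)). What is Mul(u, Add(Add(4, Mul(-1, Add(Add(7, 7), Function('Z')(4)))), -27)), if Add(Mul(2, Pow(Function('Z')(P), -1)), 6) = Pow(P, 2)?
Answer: Rational(2046, 5) ≈ 409.20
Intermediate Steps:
Function('b')(M, w) = 1
Function('Z')(P) = Mul(2, Pow(Add(-6, Pow(P, 2)), -1))
u = -11 (u = Add(-2, Mul(-1, Mul(3, Add(1, 2)))) = Add(-2, Mul(-1, Mul(3, 3))) = Add(-2, Mul(-1, 9)) = Add(-2, -9) = -11)
Mul(u, Add(Add(4, Mul(-1, Add(Add(7, 7), Function('Z')(4)))), -27)) = Mul(-11, Add(Add(4, Mul(-1, Add(Add(7, 7), Mul(2, Pow(Add(-6, Pow(4, 2)), -1))))), -27)) = Mul(-11, Add(Add(4, Mul(-1, Add(14, Mul(2, Pow(Add(-6, 16), -1))))), -27)) = Mul(-11, Add(Add(4, Mul(-1, Add(14, Mul(2, Pow(10, -1))))), -27)) = Mul(-11, Add(Add(4, Mul(-1, Add(14, Mul(2, Rational(1, 10))))), -27)) = Mul(-11, Add(Add(4, Mul(-1, Add(14, Rational(1, 5)))), -27)) = Mul(-11, Add(Add(4, Mul(-1, Rational(71, 5))), -27)) = Mul(-11, Add(Add(4, Rational(-71, 5)), -27)) = Mul(-11, Add(Rational(-51, 5), -27)) = Mul(-11, Rational(-186, 5)) = Rational(2046, 5)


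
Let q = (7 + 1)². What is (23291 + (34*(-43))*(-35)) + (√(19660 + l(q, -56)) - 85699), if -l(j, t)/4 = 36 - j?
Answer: -11238 + 2*√4943 ≈ -11097.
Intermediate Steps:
q = 64 (q = 8² = 64)
l(j, t) = -144 + 4*j (l(j, t) = -4*(36 - j) = -144 + 4*j)
(23291 + (34*(-43))*(-35)) + (√(19660 + l(q, -56)) - 85699) = (23291 + (34*(-43))*(-35)) + (√(19660 + (-144 + 4*64)) - 85699) = (23291 - 1462*(-35)) + (√(19660 + (-144 + 256)) - 85699) = (23291 + 51170) + (√(19660 + 112) - 85699) = 74461 + (√19772 - 85699) = 74461 + (2*√4943 - 85699) = 74461 + (-85699 + 2*√4943) = -11238 + 2*√4943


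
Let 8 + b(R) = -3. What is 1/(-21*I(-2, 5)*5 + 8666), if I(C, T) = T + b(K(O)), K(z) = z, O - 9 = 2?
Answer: 1/9296 ≈ 0.00010757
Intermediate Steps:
O = 11 (O = 9 + 2 = 11)
b(R) = -11 (b(R) = -8 - 3 = -11)
I(C, T) = -11 + T (I(C, T) = T - 11 = -11 + T)
1/(-21*I(-2, 5)*5 + 8666) = 1/(-21*(-11 + 5)*5 + 8666) = 1/(-21*(-6)*5 + 8666) = 1/(126*5 + 8666) = 1/(630 + 8666) = 1/9296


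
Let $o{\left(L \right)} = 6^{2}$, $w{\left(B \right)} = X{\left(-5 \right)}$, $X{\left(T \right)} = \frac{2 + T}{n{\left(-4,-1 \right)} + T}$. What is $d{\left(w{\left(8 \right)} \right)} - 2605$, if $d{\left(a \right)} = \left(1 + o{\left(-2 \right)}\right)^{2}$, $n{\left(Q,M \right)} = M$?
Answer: $-1236$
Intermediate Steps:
$X{\left(T \right)} = \frac{2 + T}{-1 + T}$
$w{\left(B \right)} = \frac{1}{2}$ ($w{\left(B \right)} = \frac{2 - 5}{-1 - 5} = \frac{1}{-6} \left(-3\right) = \left(- \frac{1}{6}\right) \left(-3\right) = \frac{1}{2}$)
$o{\left(L \right)} = 36$
$d{\left(a \right)} = 1369$ ($d{\left(a \right)} = \left(1 + 36\right)^{2} = 37^{2} = 1369$)
$d{\left(w{\left(8 \right)} \right)} - 2605 = 1369 - 2605 = -1236$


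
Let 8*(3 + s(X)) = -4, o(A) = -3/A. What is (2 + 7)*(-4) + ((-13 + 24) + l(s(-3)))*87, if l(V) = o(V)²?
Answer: 48261/49 ≈ 984.92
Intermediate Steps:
s(X) = -7/2 (s(X) = -3 + (⅛)*(-4) = -3 - ½ = -7/2)
l(V) = 9/V² (l(V) = (-3/V)² = 9/V²)
(2 + 7)*(-4) + ((-13 + 24) + l(s(-3)))*87 = (2 + 7)*(-4) + ((-13 + 24) + 9/(-7/2)²)*87 = 9*(-4) + (11 + 9*(4/49))*87 = -36 + (11 + 36/49)*87 = -36 + (575/49)*87 = -36 + 50025/49 = 48261/49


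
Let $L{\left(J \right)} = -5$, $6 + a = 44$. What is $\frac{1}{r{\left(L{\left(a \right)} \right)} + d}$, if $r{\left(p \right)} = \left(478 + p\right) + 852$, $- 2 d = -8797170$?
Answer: $\frac{1}{4399910} \approx 2.2728 \cdot 10^{-7}$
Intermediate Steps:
$a = 38$ ($a = -6 + 44 = 38$)
$d = 4398585$ ($d = \left(- \frac{1}{2}\right) \left(-8797170\right) = 4398585$)
$r{\left(p \right)} = 1330 + p$
$\frac{1}{r{\left(L{\left(a \right)} \right)} + d} = \frac{1}{\left(1330 - 5\right) + 4398585} = \frac{1}{1325 + 4398585} = \frac{1}{4399910}$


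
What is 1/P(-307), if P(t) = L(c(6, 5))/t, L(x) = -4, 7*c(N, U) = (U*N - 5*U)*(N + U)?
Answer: 307/4 ≈ 76.750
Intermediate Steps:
c(N, U) = (N + U)*(-5*U + N*U)/7 (c(N, U) = ((U*N - 5*U)*(N + U))/7 = ((N*U - 5*U)*(N + U))/7 = ((-5*U + N*U)*(N + U))/7 = ((N + U)*(-5*U + N*U))/7 = (N + U)*(-5*U + N*U)/7)
P(t) = -4/t
1/P(-307) = 1/(-4/(-307)) = 1/(-4*(-1/307)) = 1/(4/307) = 307/4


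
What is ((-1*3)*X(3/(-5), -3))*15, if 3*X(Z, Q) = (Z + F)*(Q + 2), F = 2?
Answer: 21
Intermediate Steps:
X(Z, Q) = (2 + Q)*(2 + Z)/3 (X(Z, Q) = ((Z + 2)*(Q + 2))/3 = ((2 + Z)*(2 + Q))/3 = ((2 + Q)*(2 + Z))/3 = (2 + Q)*(2 + Z)/3)
((-1*3)*X(3/(-5), -3))*15 = ((-1*3)*(4/3 + (⅔)*(-3) + 2*(3/(-5))/3 + (⅓)*(-3)*(3/(-5))))*15 = -3*(4/3 - 2 + 2*(3*(-⅕))/3 + (⅓)*(-3)*(3*(-⅕)))*15 = -3*(4/3 - 2 + (⅔)*(-⅗) + (⅓)*(-3)*(-⅗))*15 = -3*(4/3 - 2 - ⅖ + ⅗)*15 = -3*(-7/15)*15 = (7/5)*15 = 21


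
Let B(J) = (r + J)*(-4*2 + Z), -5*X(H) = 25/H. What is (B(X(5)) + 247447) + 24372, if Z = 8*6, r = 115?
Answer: 276379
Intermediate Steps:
Z = 48
X(H) = -5/H
B(J) = 4600 + 40*J (B(J) = (115 + J)*(-4*2 + 48) = (115 + J)*(-8 + 48) = (115 + J)*40 = 4600 + 40*J)
(B(X(5)) + 247447) + 24372 = ((4600 + 40*(-5/5)) + 247447) + 24372 = ((4600 + 40*(-5*1/5)) + 247447) + 24372 = ((4600 + 40*(-1)) + 247447) + 24372 = ((4600 - 40) + 247447) + 24372 = (4560 + 247447) + 24372 = 252007 + 24372 = 276379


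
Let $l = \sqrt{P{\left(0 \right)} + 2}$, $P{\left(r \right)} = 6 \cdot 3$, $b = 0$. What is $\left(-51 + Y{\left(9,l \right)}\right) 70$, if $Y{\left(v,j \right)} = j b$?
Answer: $-3570$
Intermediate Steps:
$P{\left(r \right)} = 18$
$l = 2 \sqrt{5}$ ($l = \sqrt{18 + 2} = \sqrt{20} = 2 \sqrt{5} \approx 4.4721$)
$Y{\left(v,j \right)} = 0$ ($Y{\left(v,j \right)} = j 0 = 0$)
$\left(-51 + Y{\left(9,l \right)}\right) 70 = \left(-51 + 0\right) 70 = \left(-51\right) 70 = -3570$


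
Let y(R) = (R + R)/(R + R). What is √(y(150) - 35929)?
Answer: 6*I*√998 ≈ 189.55*I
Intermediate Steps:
y(R) = 1 (y(R) = (2*R)/((2*R)) = (2*R)*(1/(2*R)) = 1)
√(y(150) - 35929) = √(1 - 35929) = √(-35928) = 6*I*√998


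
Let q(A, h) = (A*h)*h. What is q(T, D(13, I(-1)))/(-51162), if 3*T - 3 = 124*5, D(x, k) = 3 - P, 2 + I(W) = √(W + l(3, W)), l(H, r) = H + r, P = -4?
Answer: -30527/153486 ≈ -0.19889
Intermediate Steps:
I(W) = -2 + √(3 + 2*W) (I(W) = -2 + √(W + (3 + W)) = -2 + √(3 + 2*W))
D(x, k) = 7 (D(x, k) = 3 - 1*(-4) = 3 + 4 = 7)
T = 623/3 (T = 1 + (124*5)/3 = 1 + (⅓)*620 = 1 + 620/3 = 623/3 ≈ 207.67)
q(A, h) = A*h²
q(T, D(13, I(-1)))/(-51162) = ((623/3)*7²)/(-51162) = ((623/3)*49)*(-1/51162) = (30527/3)*(-1/51162) = -30527/153486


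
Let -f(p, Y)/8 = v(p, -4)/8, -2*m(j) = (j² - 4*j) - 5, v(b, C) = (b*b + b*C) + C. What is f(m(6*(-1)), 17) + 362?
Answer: -2001/4 ≈ -500.25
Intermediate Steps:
v(b, C) = C + b² + C*b (v(b, C) = (b² + C*b) + C = C + b² + C*b)
m(j) = 5/2 + 2*j - j²/2 (m(j) = -((j² - 4*j) - 5)/2 = -(-5 + j² - 4*j)/2 = 5/2 + 2*j - j²/2)
f(p, Y) = 4 - p² + 4*p (f(p, Y) = -8*(-4 + p² - 4*p)/8 = -8*(-½ - p/2 + p²/8) = 4 - p² + 4*p)
f(m(6*(-1)), 17) + 362 = (4 - (5/2 + 2*(6*(-1)) - (6*(-1))²/2)² + 4*(5/2 + 2*(6*(-1)) - (6*(-1))²/2)) + 362 = (4 - (5/2 + 2*(-6) - ½*(-6)²)² + 4*(5/2 + 2*(-6) - ½*(-6)²)) + 362 = (4 - (5/2 - 12 - ½*36)² + 4*(5/2 - 12 - ½*36)) + 362 = (4 - (5/2 - 12 - 18)² + 4*(5/2 - 12 - 18)) + 362 = (4 - (-55/2)² + 4*(-55/2)) + 362 = (4 - 1*3025/4 - 110) + 362 = (4 - 3025/4 - 110) + 362 = -3449/4 + 362 = -2001/4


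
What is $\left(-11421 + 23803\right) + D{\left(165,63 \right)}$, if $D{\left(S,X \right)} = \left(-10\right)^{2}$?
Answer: $12482$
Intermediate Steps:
$D{\left(S,X \right)} = 100$
$\left(-11421 + 23803\right) + D{\left(165,63 \right)} = \left(-11421 + 23803\right) + 100 = 12382 + 100 = 12482$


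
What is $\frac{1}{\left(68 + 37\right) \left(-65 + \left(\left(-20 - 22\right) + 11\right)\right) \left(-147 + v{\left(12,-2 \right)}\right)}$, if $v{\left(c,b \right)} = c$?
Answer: $\frac{1}{1360800} \approx 7.3486 \cdot 10^{-7}$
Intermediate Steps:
$\frac{1}{\left(68 + 37\right) \left(-65 + \left(\left(-20 - 22\right) + 11\right)\right) \left(-147 + v{\left(12,-2 \right)}\right)} = \frac{1}{\left(68 + 37\right) \left(-65 + \left(\left(-20 - 22\right) + 11\right)\right) \left(-147 + 12\right)} = \frac{1}{105 \left(-65 + \left(-42 + 11\right)\right) \left(-135\right)} = \frac{1}{105 \left(-65 - 31\right) \left(-135\right)} = \frac{1}{105 \left(-96\right) \left(-135\right)} = \frac{1}{\left(-10080\right) \left(-135\right)} = \frac{1}{1360800}$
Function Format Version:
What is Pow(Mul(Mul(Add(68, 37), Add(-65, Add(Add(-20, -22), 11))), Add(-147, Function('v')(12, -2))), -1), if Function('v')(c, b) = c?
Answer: Rational(1, 1360800) ≈ 7.3486e-7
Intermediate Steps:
Pow(Mul(Mul(Add(68, 37), Add(-65, Add(Add(-20, -22), 11))), Add(-147, Function('v')(12, -2))), -1) = Pow(Mul(Mul(Add(68, 37), Add(-65, Add(Add(-20, -22), 11))), Add(-147, 12)), -1) = Pow(Mul(Mul(105, Add(-65, Add(-42, 11))), -135), -1) = Pow(Mul(Mul(105, Add(-65, -31)), -135), -1) = Pow(Mul(Mul(105, -96), -135), -1) = Pow(Mul(-10080, -135), -1) = Pow(1360800, -1) = Rational(1, 1360800)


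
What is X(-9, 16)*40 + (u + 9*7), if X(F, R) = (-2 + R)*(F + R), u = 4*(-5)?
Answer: 3963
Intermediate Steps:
u = -20
X(-9, 16)*40 + (u + 9*7) = (16² - 2*(-9) - 2*16 - 9*16)*40 + (-20 + 9*7) = (256 + 18 - 32 - 144)*40 + (-20 + 63) = 98*40 + 43 = 3920 + 43 = 3963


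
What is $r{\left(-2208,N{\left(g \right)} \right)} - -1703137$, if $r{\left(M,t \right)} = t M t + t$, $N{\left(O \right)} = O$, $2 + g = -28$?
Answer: $-284093$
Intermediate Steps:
$g = -30$ ($g = -2 - 28 = -30$)
$r{\left(M,t \right)} = t + M t^{2}$ ($r{\left(M,t \right)} = M t t + t = M t^{2} + t = t + M t^{2}$)
$r{\left(-2208,N{\left(g \right)} \right)} - -1703137 = - 30 \left(1 - -66240\right) - -1703137 = - 30 \left(1 + 66240\right) + 1703137 = \left(-30\right) 66241 + 1703137 = -1987230 + 1703137 = -284093$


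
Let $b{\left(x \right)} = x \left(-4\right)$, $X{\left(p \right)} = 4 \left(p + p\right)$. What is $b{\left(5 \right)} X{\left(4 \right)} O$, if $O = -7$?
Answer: $4480$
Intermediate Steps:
$X{\left(p \right)} = 8 p$ ($X{\left(p \right)} = 4 \cdot 2 p = 8 p$)
$b{\left(x \right)} = - 4 x$
$b{\left(5 \right)} X{\left(4 \right)} O = \left(-4\right) 5 \cdot 8 \cdot 4 \left(-7\right) = \left(-20\right) 32 \left(-7\right) = \left(-640\right) \left(-7\right) = 4480$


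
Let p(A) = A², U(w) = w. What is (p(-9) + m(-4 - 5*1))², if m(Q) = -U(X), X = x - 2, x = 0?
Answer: 6889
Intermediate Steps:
X = -2 (X = 0 - 2 = -2)
m(Q) = 2 (m(Q) = -1*(-2) = 2)
(p(-9) + m(-4 - 5*1))² = ((-9)² + 2)² = (81 + 2)² = 83² = 6889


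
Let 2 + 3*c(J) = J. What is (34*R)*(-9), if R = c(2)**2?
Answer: 0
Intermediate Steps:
c(J) = -2/3 + J/3
R = 0 (R = (-2/3 + (1/3)*2)**2 = (-2/3 + 2/3)**2 = 0**2 = 0)
(34*R)*(-9) = (34*0)*(-9) = 0*(-9) = 0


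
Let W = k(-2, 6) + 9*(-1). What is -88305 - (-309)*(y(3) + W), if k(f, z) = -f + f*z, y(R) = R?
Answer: -93249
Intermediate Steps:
W = -19 (W = -2*(-1 + 6) + 9*(-1) = -2*5 - 9 = -10 - 9 = -19)
-88305 - (-309)*(y(3) + W) = -88305 - (-309)*(3 - 19) = -88305 - (-309)*(-16) = -88305 - 1*4944 = -88305 - 4944 = -93249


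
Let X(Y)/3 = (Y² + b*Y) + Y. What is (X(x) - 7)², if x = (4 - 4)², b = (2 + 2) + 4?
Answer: 49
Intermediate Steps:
b = 8 (b = 4 + 4 = 8)
x = 0 (x = 0² = 0)
X(Y) = 3*Y² + 27*Y (X(Y) = 3*((Y² + 8*Y) + Y) = 3*(Y² + 9*Y) = 3*Y² + 27*Y)
(X(x) - 7)² = (3*0*(9 + 0) - 7)² = (3*0*9 - 7)² = (0 - 7)² = (-7)² = 49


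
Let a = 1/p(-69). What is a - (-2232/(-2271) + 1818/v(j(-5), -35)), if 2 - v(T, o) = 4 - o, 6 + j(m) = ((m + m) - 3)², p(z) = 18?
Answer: 24304573/504162 ≈ 48.208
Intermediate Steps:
j(m) = -6 + (-3 + 2*m)² (j(m) = -6 + ((m + m) - 3)² = -6 + (2*m - 3)² = -6 + (-3 + 2*m)²)
a = 1/18 ≈ 0.055556
v(T, o) = -2 + o (v(T, o) = 2 - (4 - o) = 2 + (-4 + o) = -2 + o)
a - (-2232/(-2271) + 1818/v(j(-5), -35)) = 1/18 - (-2232/(-2271) + 1818/(-2 - 35)) = 1/18 - (-2232*(-1/2271) + 1818/(-37)) = 1/18 - (744/757 + 1818*(-1/37)) = 1/18 - (744/757 - 1818/37) = 1/18 - 1*(-1348698/28009) = 1/18 + 1348698/28009 = 24304573/504162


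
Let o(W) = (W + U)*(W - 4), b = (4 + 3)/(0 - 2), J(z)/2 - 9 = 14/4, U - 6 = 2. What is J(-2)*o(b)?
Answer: -3375/4 ≈ -843.75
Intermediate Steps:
U = 8 (U = 6 + 2 = 8)
J(z) = 25 (J(z) = 18 + 2*(14/4) = 18 + 2*(14*(1/4)) = 18 + 2*(7/2) = 18 + 7 = 25)
b = -7/2 (b = 7/(-2) = 7*(-1/2) = -7/2 ≈ -3.5000)
o(W) = (-4 + W)*(8 + W) (o(W) = (W + 8)*(W - 4) = (8 + W)*(-4 + W) = (-4 + W)*(8 + W))
J(-2)*o(b) = 25*(-32 + (-7/2)**2 + 4*(-7/2)) = 25*(-32 + 49/4 - 14) = 25*(-135/4) = -3375/4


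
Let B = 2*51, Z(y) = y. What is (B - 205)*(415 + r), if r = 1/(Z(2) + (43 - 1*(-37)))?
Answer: -3505193/82 ≈ -42746.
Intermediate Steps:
B = 102
r = 1/82 (r = 1/(2 + (43 - 1*(-37))) = 1/(2 + (43 + 37)) = 1/(2 + 80) = 1/82 ≈ 0.012195)
(B - 205)*(415 + r) = (102 - 205)*(415 + 1/82) = -103*34031/82 = -3505193/82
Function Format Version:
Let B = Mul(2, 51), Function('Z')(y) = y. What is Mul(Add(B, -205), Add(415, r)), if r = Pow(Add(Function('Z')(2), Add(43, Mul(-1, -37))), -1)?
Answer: Rational(-3505193, 82) ≈ -42746.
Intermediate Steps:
B = 102
r = Rational(1, 82) (r = Pow(Add(2, Add(43, Mul(-1, -37))), -1) = Pow(Add(2, Add(43, 37)), -1) = Pow(Add(2, 80), -1) = Pow(82, -1) = Rational(1, 82) ≈ 0.012195)
Mul(Add(B, -205), Add(415, r)) = Mul(Add(102, -205), Add(415, Rational(1, 82))) = Mul(-103, Rational(34031, 82)) = Rational(-3505193, 82)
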